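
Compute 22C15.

170544

C(22,15) = C(22,7) by symmetry.
C(22,7) = (22·21·20·19·18·17·16) / 7! = 859541760 / 5040 = 170544.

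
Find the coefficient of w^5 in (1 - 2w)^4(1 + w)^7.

21

Coefficient of w^5 = Σ_{j} C(4,j)·(-2)^j·C(7,5-j)·1^(5-j) for j from 0 to 4.
= 21 + (-280) + 840 + (-672) + 112 = 21.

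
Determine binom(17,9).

24310

C(17,9) = C(17,8) by symmetry.
C(17,8) = (17·16·15·14·13·12·11·10) / 8! = 980179200 / 40320 = 24310.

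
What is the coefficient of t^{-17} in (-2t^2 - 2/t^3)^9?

-18432

General term: C(9,j)·(-2t^2)^j·(-2/t^3)^(9-j), with t-exponent 2j − 3(9−j) = 5j − 27.
Set 5j − 27 = -17: j = 2.
C(9,2) = 36; (-2)^2 = 4; (-2)^7 = -128.
Coefficient = 36 · 4 · (-128) = -18432.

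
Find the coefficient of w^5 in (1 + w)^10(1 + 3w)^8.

Coefficient of w^5 = Σ_{j} C(10,j)·1^j·C(8,5-j)·3^(5-j) for j from 0 to 5.
= 13608 + 56700 + 68040 + 30240 + 5040 + 252 = 173880.

173880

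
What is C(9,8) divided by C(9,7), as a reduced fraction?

1/4

C(n,k+1)/C(n,k) = (n−k)/(k+1) = (9−7)/(7+1) = 2/8 = 1/4.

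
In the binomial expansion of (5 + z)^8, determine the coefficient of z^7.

40

The general term is C(8,j)·(5)^j·(z)^(8-j); the z^7 term has j = 1.
C(8,1) = 8.
Coefficient = C(8,1) · 5^1 = 8 · 5 = 40.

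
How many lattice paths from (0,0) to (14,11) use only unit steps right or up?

Each path is a sequence of 25 steps with 14 rights: C(25,14) = 4457400.

4457400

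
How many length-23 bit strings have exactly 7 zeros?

245157

Choose the 7 positions: C(23,7) = 245157.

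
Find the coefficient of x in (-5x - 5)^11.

The general term is C(11,j)·(-5x)^j·(-5)^(11-j); the x^1 term has j = 1.
C(11,1) = 11.
Coefficient = C(11,1) · (-5)^1 · (-5)^10 = 11 · (-5) · 9765625 = -537109375.

-537109375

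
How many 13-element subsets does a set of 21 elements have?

203490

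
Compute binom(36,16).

7307872110

C(36,16) = (36·35·34·33·32·31·30·29·28·27·26·25·24·23·22·21) / 16! = 152901072685905223680000 / 20922789888000 = 7307872110.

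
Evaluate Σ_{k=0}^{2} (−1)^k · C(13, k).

The partial alternating sum Σ_{k=0}^{2} (−1)^k C(13,k) = (−1)^2 C(12,2) = 66.

66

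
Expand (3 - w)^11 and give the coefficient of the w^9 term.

The general term is C(11,j)·(3)^j·(-w)^(11-j); the w^9 term has j = 2.
C(11,2) = 55.
Coefficient = C(11,2) · 3^2 · (-1)^9 = 55 · 9 · (-1) = -495.

-495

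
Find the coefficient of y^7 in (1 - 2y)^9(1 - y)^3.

Coefficient of y^7 = Σ_{j} C(9,j)·(-2)^j·C(3,7-j)·(-1)^(7-j) for j from 4 to 7.
= (-2016) + (-12096) + (-16128) + (-4608) = -34848.

-34848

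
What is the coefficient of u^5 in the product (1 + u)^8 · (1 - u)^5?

Coefficient of u^5 = Σ_{j} C(8,j)·1^j·C(5,5-j)·(-1)^(5-j) for j from 0 to 5.
= (-1) + 40 + (-280) + 560 + (-350) + 56 = 25.

25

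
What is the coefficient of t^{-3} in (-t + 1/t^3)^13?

-715

General term: C(13,j)·(-t)^j·(1/t^3)^(13-j), with t-exponent 1j − 3(13−j) = 4j − 39.
Set 4j − 39 = -3: j = 9.
C(13,9) = 715; (-1)^9 = -1; 1^4 = 1.
Coefficient = 715 · (-1) · 1 = -715.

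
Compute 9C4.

126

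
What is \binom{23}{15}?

490314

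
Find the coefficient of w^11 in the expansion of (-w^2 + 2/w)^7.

14

General term: C(7,j)·(-w^2)^j·(2/w)^(7-j), with w-exponent 2j − 1(7−j) = 3j − 7.
Set 3j − 7 = 11: j = 6.
C(7,6) = 7; (-1)^6 = 1; 2^1 = 2.
Coefficient = 7 · 1 · 2 = 14.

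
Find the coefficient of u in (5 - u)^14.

-17089843750

The general term is C(14,j)·(5)^j·(-u)^(14-j); the u^1 term has j = 13.
C(14,13) = 14.
Coefficient = C(14,13) · 5^13 · (-1)^1 = 14 · 1220703125 · (-1) = -17089843750.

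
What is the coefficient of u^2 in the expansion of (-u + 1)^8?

28

The general term is C(8,j)·(-u)^j·(1)^(8-j); the u^2 term has j = 2.
C(8,2) = 28.
Coefficient = C(8,2) = 28.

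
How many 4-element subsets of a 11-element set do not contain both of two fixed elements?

All 4-subsets: C(11,4) = 330. Those containing both fixed elements: C(9,2) = 36.
330 − 36 = 294.

294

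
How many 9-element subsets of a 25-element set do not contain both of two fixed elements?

1797818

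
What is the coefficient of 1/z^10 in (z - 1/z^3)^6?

15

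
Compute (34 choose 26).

C(34,26) = C(34,8) by symmetry.
C(34,8) = (34·33·32·31·30·29·28·27) / 8! = 732058145280 / 40320 = 18156204.

18156204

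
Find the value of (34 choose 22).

C(34,22) = C(34,12) by symmetry.
C(34,12) = (34·33·32·31·30·29·28·27·26·25·24·23) / 12! = 262662462526464000 / 479001600 = 548354040.

548354040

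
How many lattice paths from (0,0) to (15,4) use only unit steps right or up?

Each path is a sequence of 19 steps with 15 rights: C(19,15) = 3876.

3876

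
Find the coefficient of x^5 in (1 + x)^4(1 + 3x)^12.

Coefficient of x^5 = Σ_{j} C(4,j)·1^j·C(12,5-j)·3^(5-j) for j from 0 to 4.
= 192456 + 160380 + 35640 + 2376 + 36 = 390888.

390888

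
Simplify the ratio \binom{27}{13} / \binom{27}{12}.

15/13

C(n,k+1)/C(n,k) = (n−k)/(k+1) = (27−12)/(12+1) = 15/13.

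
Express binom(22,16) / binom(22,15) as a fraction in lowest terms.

C(n,k+1)/C(n,k) = (n−k)/(k+1) = (22−15)/(15+1) = 7/16.

7/16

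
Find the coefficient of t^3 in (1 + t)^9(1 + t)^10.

969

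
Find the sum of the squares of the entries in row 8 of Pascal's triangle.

12870

By Vandermonde's identity, Σ C(8,i)² = C(16,8) = 12870.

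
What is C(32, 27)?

201376

C(32,27) = C(32,5) by symmetry.
C(32,5) = (32·31·30·29·28) / 5! = 24165120 / 120 = 201376.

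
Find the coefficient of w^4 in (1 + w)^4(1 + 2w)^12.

16641

Coefficient of w^4 = Σ_{j} C(4,j)·1^j·C(12,4-j)·2^(4-j) for j from 0 to 4.
= 7920 + 7040 + 1584 + 96 + 1 = 16641.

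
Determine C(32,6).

906192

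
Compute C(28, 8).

3108105

C(28,8) = (28·27·26·25·24·23·22·21) / 8! = 125318793600 / 40320 = 3108105.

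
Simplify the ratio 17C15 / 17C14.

1/5

C(n,k+1)/C(n,k) = (n−k)/(k+1) = (17−14)/(14+1) = 3/15 = 1/5.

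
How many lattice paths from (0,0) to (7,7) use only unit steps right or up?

Each path is a sequence of 14 steps with 7 rights: C(14,7) = 3432.

3432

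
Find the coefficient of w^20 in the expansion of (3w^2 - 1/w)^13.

13817466

General term: C(13,j)·(3w^2)^j·(-1/w)^(13-j), with w-exponent 2j − 1(13−j) = 3j − 13.
Set 3j − 13 = 20: j = 11.
C(13,11) = 78; 3^11 = 177147; (-1)^2 = 1.
Coefficient = 78 · 177147 · 1 = 13817466.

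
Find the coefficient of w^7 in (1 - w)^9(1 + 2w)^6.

-252

Coefficient of w^7 = Σ_{j} C(9,j)·(-1)^j·C(6,7-j)·2^(7-j) for j from 1 to 7.
= (-576) + 6912 + (-20160) + 20160 + (-7560) + 1008 + (-36) = -252.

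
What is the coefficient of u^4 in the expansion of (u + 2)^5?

10

The general term is C(5,j)·(u)^j·(2)^(5-j); the u^4 term has j = 4.
C(5,4) = 5.
Coefficient = C(5,4) · 2^1 = 5 · 2 = 10.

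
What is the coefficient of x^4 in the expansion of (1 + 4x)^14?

The general term is C(14,j)·(1)^j·(4x)^(14-j); the x^4 term has j = 10.
C(14,10) = 1001.
Coefficient = C(14,10) · 4^4 = 1001 · 256 = 256256.

256256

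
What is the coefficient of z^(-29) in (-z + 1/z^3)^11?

-11

General term: C(11,j)·(-z)^j·(1/z^3)^(11-j), with z-exponent 1j − 3(11−j) = 4j − 33.
Set 4j − 33 = -29: j = 1.
C(11,1) = 11; (-1)^1 = -1; 1^10 = 1.
Coefficient = 11 · (-1) · 1 = -11.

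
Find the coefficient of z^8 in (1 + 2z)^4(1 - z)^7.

Coefficient of z^8 = Σ_{j} C(4,j)·2^j·C(7,8-j)·(-1)^(8-j) for j from 1 to 4.
= (-8) + 168 + (-672) + 560 = 48.

48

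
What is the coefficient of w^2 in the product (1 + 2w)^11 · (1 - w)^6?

Coefficient of w^2 = Σ_{j} C(11,j)·2^j·C(6,2-j)·(-1)^(2-j) for j from 0 to 2.
= 15 + (-132) + 220 = 103.

103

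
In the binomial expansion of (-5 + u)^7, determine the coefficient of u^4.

The general term is C(7,j)·(-5)^j·(u)^(7-j); the u^4 term has j = 3.
C(7,3) = 35.
Coefficient = C(7,3) · (-5)^3 = 35 · (-125) = -4375.

-4375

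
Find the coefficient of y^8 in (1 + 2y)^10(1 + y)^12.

5463135

Coefficient of y^8 = Σ_{j} C(10,j)·2^j·C(12,8-j)·1^(8-j) for j from 0 to 8.
= 495 + 15840 + 166320 + 760320 + 1663200 + 1774080 + 887040 + 184320 + 11520 = 5463135.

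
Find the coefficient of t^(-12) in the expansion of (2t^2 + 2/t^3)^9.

General term: C(9,j)·(2t^2)^j·(2/t^3)^(9-j), with t-exponent 2j − 3(9−j) = 5j − 27.
Set 5j − 27 = -12: j = 3.
C(9,3) = 84; 2^3 = 8; 2^6 = 64.
Coefficient = 84 · 8 · 64 = 43008.

43008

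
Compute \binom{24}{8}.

C(24,8) = (24·23·22·21·20·19·18·17) / 8! = 29654190720 / 40320 = 735471.

735471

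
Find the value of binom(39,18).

C(39,18) = (39·38·37·36·35·34·33·32·31·30·29·28·27·26·25·24·23·22) / 18! = 399246543793282239774720000 / 6402373705728000 = 62359143990.

62359143990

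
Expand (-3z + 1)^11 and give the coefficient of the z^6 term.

336798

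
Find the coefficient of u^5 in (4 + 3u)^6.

5832

The general term is C(6,j)·(4)^j·(3u)^(6-j); the u^5 term has j = 1.
C(6,1) = 6.
Coefficient = C(6,1) · 4^1 · 3^5 = 6 · 4 · 243 = 5832.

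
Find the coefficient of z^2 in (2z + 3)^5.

The general term is C(5,j)·(2z)^j·(3)^(5-j); the z^2 term has j = 2.
C(5,2) = 10.
Coefficient = C(5,2) · 2^2 · 3^3 = 10 · 4 · 27 = 1080.

1080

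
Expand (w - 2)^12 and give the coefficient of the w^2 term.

67584

The general term is C(12,j)·(w)^j·(-2)^(12-j); the w^2 term has j = 2.
C(12,2) = 66.
Coefficient = C(12,2) · (-2)^10 = 66 · 1024 = 67584.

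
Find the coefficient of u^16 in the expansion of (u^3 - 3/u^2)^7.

-21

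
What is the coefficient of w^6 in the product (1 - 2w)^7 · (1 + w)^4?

84

Coefficient of w^6 = Σ_{j} C(7,j)·(-2)^j·C(4,6-j)·1^(6-j) for j from 2 to 6.
= 84 + (-1120) + 3360 + (-2688) + 448 = 84.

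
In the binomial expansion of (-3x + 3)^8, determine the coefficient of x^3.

The general term is C(8,j)·(-3x)^j·(3)^(8-j); the x^3 term has j = 3.
C(8,3) = 56.
Coefficient = C(8,3) · (-3)^3 · 3^5 = 56 · (-27) · 243 = -367416.

-367416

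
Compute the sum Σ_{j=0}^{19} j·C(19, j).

4980736

Since j·C(19,j) = 19·C(18,j−1), the sum is 19·2^18 = 19·262144 = 4980736.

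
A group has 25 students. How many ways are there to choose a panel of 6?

177100

This is C(25,6) = 177100.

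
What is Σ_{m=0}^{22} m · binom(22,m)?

Differentiating (1+x)^22 and setting x=1: Σ m·C(22,m) = 22·2^21 = 46137344.

46137344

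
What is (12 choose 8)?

C(12,8) = C(12,4) by symmetry.
C(12,4) = (12·11·10·9) / 4! = 11880 / 24 = 495.

495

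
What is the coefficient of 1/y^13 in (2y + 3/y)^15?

143489070

General term: C(15,j)·(2y)^j·(3/y)^(15-j), with y-exponent 1j − 1(15−j) = 2j − 15.
Set 2j − 15 = -13: j = 1.
C(15,1) = 15; 2^1 = 2; 3^14 = 4782969.
Coefficient = 15 · 2 · 4782969 = 143489070.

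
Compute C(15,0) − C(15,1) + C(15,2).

91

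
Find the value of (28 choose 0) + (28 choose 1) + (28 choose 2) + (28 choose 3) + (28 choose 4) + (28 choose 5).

1 + 28 + 378 + 3276 + 20475 + 98280 = 122438.

122438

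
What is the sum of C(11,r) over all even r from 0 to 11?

Half of (1+1)^11 + (1−1)^11 gives the even-index sum: 2^10 = 1024.

1024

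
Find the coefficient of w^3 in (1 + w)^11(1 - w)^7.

-24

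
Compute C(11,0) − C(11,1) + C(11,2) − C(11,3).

The partial alternating sum Σ_{k=0}^{3} (−1)^k C(11,k) = (−1)^3 C(10,3) = -120.

-120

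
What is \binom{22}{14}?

C(22,14) = C(22,8) by symmetry.
C(22,8) = (22·21·20·19·18·17·16·15) / 8! = 12893126400 / 40320 = 319770.

319770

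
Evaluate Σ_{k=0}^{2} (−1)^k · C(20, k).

171

The partial alternating sum Σ_{k=0}^{2} (−1)^k C(20,k) = (−1)^2 C(19,2) = 171.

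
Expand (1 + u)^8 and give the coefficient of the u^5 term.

The general term is C(8,j)·(1)^j·(u)^(8-j); the u^5 term has j = 3.
C(8,3) = 56.
Coefficient = C(8,3) = 56.

56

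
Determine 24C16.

735471

C(24,16) = C(24,8) by symmetry.
C(24,8) = (24·23·22·21·20·19·18·17) / 8! = 29654190720 / 40320 = 735471.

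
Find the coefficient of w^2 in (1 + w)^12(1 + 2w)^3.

Coefficient of w^2 = Σ_{j} C(12,j)·1^j·C(3,2-j)·2^(2-j) for j from 0 to 2.
= 12 + 72 + 66 = 150.

150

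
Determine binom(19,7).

50388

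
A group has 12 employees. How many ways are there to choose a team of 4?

495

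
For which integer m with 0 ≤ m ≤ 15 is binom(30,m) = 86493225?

C(30,m) increases on 0 ≤ m ≤ 15. C(30,11) = 54627300 and C(30,12) = 86493225, so m = 12.

12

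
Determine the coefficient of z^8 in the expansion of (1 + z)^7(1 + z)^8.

Coefficient of z^8 = Σ_{j} C(7,j)·C(8,8-j) for j from 0 to 7.
= 1 + 56 + 588 + 1960 + 2450 + 1176 + 196 + 8 = 6435.

6435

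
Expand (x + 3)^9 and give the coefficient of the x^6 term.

The general term is C(9,j)·(x)^j·(3)^(9-j); the x^6 term has j = 6.
C(9,6) = 84.
Coefficient = C(9,6) · 3^3 = 84 · 27 = 2268.

2268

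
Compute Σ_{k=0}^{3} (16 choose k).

697

1 + 16 + 120 + 560 = 697.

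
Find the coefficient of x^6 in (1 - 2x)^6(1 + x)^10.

Coefficient of x^6 = Σ_{j} C(6,j)·(-2)^j·C(10,6-j)·1^(6-j) for j from 0 to 6.
= 210 + (-3024) + 12600 + (-19200) + 10800 + (-1920) + 64 = -470.

-470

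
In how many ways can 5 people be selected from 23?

This is C(23,5) = 33649.

33649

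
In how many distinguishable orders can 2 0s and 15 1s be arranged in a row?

Choose positions for the 0s: C(17,2) = 136.

136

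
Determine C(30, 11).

C(30,11) = (30·29·28·27·26·25·24·23·22·21·20) / 11! = 2180547008640000 / 39916800 = 54627300.

54627300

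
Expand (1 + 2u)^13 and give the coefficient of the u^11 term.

159744

The general term is C(13,j)·(1)^j·(2u)^(13-j); the u^11 term has j = 2.
C(13,2) = 78.
Coefficient = C(13,2) · 2^11 = 78 · 2048 = 159744.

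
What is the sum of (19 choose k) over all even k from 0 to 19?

Half of (1+1)^19 + (1−1)^19 gives the even-index sum: 2^18 = 262144.

262144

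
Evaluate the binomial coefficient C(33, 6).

C(33,6) = (33·32·31·30·29·28) / 6! = 797448960 / 720 = 1107568.

1107568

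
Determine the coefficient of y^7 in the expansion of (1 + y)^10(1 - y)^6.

Coefficient of y^7 = Σ_{j} C(10,j)·1^j·C(6,7-j)·(-1)^(7-j) for j from 1 to 7.
= 10 + (-270) + 1800 + (-4200) + 3780 + (-1260) + 120 = -20.

-20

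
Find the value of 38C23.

15471286560

C(38,23) = C(38,15) by symmetry.
C(38,15) = (38·37·36·35·34·33·32·31·30·29·28·27·26·25·24) / 15! = 20231404874494894080000 / 1307674368000 = 15471286560.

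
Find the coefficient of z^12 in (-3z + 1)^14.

The general term is C(14,j)·(-3z)^j·(1)^(14-j); the z^12 term has j = 12.
C(14,12) = 91.
Coefficient = C(14,12) · (-3)^12 = 91 · 531441 = 48361131.

48361131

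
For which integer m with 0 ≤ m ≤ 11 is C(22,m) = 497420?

C(22,m) increases on 0 ≤ m ≤ 11. C(22,8) = 319770 and C(22,9) = 497420, so m = 9.

9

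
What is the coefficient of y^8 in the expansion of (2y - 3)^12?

10264320

The general term is C(12,j)·(2y)^j·(-3)^(12-j); the y^8 term has j = 8.
C(12,8) = 495.
Coefficient = C(12,8) · 2^8 · (-3)^4 = 495 · 256 · 81 = 10264320.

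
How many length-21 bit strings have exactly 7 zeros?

116280

Choose the 7 positions: C(21,7) = 116280.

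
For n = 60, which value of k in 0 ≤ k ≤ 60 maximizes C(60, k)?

C(60,k) is maximized at k = 60/2 = 30.

30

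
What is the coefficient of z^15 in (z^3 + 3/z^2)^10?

General term: C(10,j)·(z^3)^j·(3/z^2)^(10-j), with z-exponent 3j − 2(10−j) = 5j − 20.
Set 5j − 20 = 15: j = 7.
C(10,7) = 120; 1^7 = 1; 3^3 = 27.
Coefficient = 120 · 1 · 27 = 3240.

3240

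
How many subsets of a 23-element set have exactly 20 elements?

1771

Choose the 20 positions: C(23,20) = 1771.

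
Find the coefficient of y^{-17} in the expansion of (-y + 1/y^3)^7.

-7

General term: C(7,j)·(-y)^j·(1/y^3)^(7-j), with y-exponent 1j − 3(7−j) = 4j − 21.
Set 4j − 21 = -17: j = 1.
C(7,1) = 7; (-1)^1 = -1; 1^6 = 1.
Coefficient = 7 · (-1) · 1 = -7.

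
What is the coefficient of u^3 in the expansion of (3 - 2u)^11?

The general term is C(11,j)·(3)^j·(-2u)^(11-j); the u^3 term has j = 8.
C(11,8) = 165.
Coefficient = C(11,8) · 3^8 · (-2)^3 = 165 · 6561 · (-8) = -8660520.

-8660520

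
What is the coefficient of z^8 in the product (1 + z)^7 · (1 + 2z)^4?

Coefficient of z^8 = Σ_{j} C(7,j)·1^j·C(4,8-j)·2^(8-j) for j from 4 to 7.
= 560 + 672 + 168 + 8 = 1408.

1408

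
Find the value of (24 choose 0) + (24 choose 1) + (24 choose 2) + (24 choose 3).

2325

1 + 24 + 276 + 2024 = 2325.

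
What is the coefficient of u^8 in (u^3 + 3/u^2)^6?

135

General term: C(6,j)·(u^3)^j·(3/u^2)^(6-j), with u-exponent 3j − 2(6−j) = 5j − 12.
Set 5j − 12 = 8: j = 4.
C(6,4) = 15; 1^4 = 1; 3^2 = 9.
Coefficient = 15 · 1 · 9 = 135.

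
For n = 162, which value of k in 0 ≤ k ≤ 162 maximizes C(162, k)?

81

C(162,k) is maximized at k = 162/2 = 81.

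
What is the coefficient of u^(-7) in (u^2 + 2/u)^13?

General term: C(13,j)·(u^2)^j·(2/u)^(13-j), with u-exponent 2j − 1(13−j) = 3j − 13.
Set 3j − 13 = -7: j = 2.
C(13,2) = 78; 1^2 = 1; 2^11 = 2048.
Coefficient = 78 · 1 · 2048 = 159744.

159744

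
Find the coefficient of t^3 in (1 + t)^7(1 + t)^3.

Coefficient of t^3 = Σ_{j} C(7,j)·C(3,3-j) for j from 0 to 3.
= 1 + 21 + 63 + 35 = 120.

120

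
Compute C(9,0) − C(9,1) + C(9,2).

The partial alternating sum Σ_{k=0}^{2} (−1)^k C(9,k) = (−1)^2 C(8,2) = 28.

28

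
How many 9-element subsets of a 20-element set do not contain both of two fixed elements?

All 9-subsets: C(20,9) = 167960. Those containing both fixed elements: C(18,7) = 31824.
167960 − 31824 = 136136.

136136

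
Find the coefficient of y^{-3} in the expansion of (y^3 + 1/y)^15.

455

General term: C(15,j)·(y^3)^j·(1/y)^(15-j), with y-exponent 3j − 1(15−j) = 4j − 15.
Set 4j − 15 = -3: j = 3.
C(15,3) = 455; 1^3 = 1; 1^12 = 1.
Coefficient = 455 · 1 · 1 = 455.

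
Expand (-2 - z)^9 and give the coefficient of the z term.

The general term is C(9,j)·(-2)^j·(-z)^(9-j); the z^1 term has j = 8.
C(9,8) = 9.
Coefficient = C(9,8) · (-2)^8 · (-1)^1 = 9 · 256 · (-1) = -2304.

-2304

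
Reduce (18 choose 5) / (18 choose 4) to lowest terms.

14/5

C(n,k+1)/C(n,k) = (n−k)/(k+1) = (18−4)/(4+1) = 14/5.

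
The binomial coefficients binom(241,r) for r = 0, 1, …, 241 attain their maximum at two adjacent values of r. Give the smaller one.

120

For odd n = 241, C(241,r) peaks at r = (n−1)/2 and (n+1)/2; the smaller is 120.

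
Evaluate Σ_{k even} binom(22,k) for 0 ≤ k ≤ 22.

Half of (1+1)^22 + (1−1)^22 gives the even-index sum: 2^21 = 2097152.

2097152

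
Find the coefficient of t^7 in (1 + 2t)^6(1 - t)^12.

1080

Coefficient of t^7 = Σ_{j} C(6,j)·2^j·C(12,7-j)·(-1)^(7-j) for j from 0 to 6.
= (-792) + 11088 + (-47520) + 79200 + (-52800) + 12672 + (-768) = 1080.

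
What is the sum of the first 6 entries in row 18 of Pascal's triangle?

12616

1 + 18 + 153 + 816 + 3060 + 8568 = 12616.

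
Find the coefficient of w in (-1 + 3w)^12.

-36

The general term is C(12,j)·(-1)^j·(3w)^(12-j); the w^1 term has j = 11.
C(12,11) = 12.
Coefficient = C(12,11) · (-1)^11 · 3^1 = 12 · (-1) · 3 = -36.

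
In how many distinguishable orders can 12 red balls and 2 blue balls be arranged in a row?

Choose positions for the red balls: C(14,12) = 91.

91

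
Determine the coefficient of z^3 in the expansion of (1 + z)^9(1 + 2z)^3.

416

Coefficient of z^3 = Σ_{j} C(9,j)·1^j·C(3,3-j)·2^(3-j) for j from 0 to 3.
= 8 + 108 + 216 + 84 = 416.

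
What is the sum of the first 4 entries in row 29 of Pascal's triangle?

1 + 29 + 406 + 3654 = 4090.

4090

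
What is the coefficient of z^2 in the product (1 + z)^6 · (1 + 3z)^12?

825

Coefficient of z^2 = Σ_{j} C(6,j)·1^j·C(12,2-j)·3^(2-j) for j from 0 to 2.
= 594 + 216 + 15 = 825.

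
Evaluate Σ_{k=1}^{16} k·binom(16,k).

524288

Since k·C(16,k) = 16·C(15,k−1), the sum is 16·2^15 = 16·32768 = 524288.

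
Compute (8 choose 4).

70

C(8,4) = (8·7·6·5) / 4! = 1680 / 24 = 70.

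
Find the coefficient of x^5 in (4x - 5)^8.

The general term is C(8,j)·(4x)^j·(-5)^(8-j); the x^5 term has j = 5.
C(8,5) = 56.
Coefficient = C(8,5) · 4^5 · (-5)^3 = 56 · 1024 · (-125) = -7168000.

-7168000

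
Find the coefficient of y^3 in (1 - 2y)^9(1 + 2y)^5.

128

Coefficient of y^3 = Σ_{j} C(9,j)·(-2)^j·C(5,3-j)·2^(3-j) for j from 0 to 3.
= 80 + (-720) + 1440 + (-672) = 128.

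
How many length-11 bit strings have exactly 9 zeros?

55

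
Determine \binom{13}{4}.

C(13,4) = (13·12·11·10) / 4! = 17160 / 24 = 715.

715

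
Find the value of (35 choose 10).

183579396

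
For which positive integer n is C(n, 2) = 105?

n(n−1)/2 = 105 ⇒ n(n−1) = 210. Since 15·14 = 210, n = 15.

15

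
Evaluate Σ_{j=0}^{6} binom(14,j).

1 + 14 + 91 + 364 + 1001 + 2002 + 3003 = 6476.

6476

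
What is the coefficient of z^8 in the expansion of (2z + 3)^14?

560431872

The general term is C(14,j)·(2z)^j·(3)^(14-j); the z^8 term has j = 8.
C(14,8) = 3003.
Coefficient = C(14,8) · 2^8 · 3^6 = 3003 · 256 · 729 = 560431872.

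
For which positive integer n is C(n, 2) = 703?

n(n−1)/2 = 703 ⇒ n(n−1) = 1406. Since 38·37 = 1406, n = 38.

38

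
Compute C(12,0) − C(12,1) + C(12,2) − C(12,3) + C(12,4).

330

The partial alternating sum Σ_{k=0}^{4} (−1)^k C(12,k) = (−1)^4 C(11,4) = 330.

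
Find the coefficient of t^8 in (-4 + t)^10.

The general term is C(10,j)·(-4)^j·(t)^(10-j); the t^8 term has j = 2.
C(10,2) = 45.
Coefficient = C(10,2) · (-4)^2 = 45 · 16 = 720.

720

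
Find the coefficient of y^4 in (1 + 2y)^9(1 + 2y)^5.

(1 + 2y)^9(1 + 2y)^5 = (1 + 2y)^14, so the coefficient of y^4 is C(14,4)·2^4 = 1001·16 = 16016.

16016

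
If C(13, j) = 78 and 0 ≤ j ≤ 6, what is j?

C(13,j) increases on 0 ≤ j ≤ 6. C(13,1) = 13 and C(13,2) = 78, so j = 2.

2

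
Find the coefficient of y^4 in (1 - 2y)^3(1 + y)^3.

Coefficient of y^4 = Σ_{j} C(3,j)·(-2)^j·C(3,4-j)·1^(4-j) for j from 1 to 3.
= (-6) + 36 + (-24) = 6.

6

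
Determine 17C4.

2380

C(17,4) = (17·16·15·14) / 4! = 57120 / 24 = 2380.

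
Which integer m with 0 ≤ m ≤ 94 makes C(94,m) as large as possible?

C(94,m) is maximized at m = 94/2 = 47.

47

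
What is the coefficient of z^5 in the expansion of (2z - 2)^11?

The general term is C(11,j)·(2z)^j·(-2)^(11-j); the z^5 term has j = 5.
C(11,5) = 462.
Coefficient = C(11,5) · 2^5 · (-2)^6 = 462 · 32 · 64 = 946176.

946176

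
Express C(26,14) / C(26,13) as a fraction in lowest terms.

13/14

C(n,k+1)/C(n,k) = (n−k)/(k+1) = (26−13)/(13+1) = 13/14.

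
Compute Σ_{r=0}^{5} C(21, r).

27896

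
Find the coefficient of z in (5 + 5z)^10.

97656250

The general term is C(10,j)·(5)^j·(5z)^(10-j); the z^1 term has j = 9.
C(10,9) = 10.
Coefficient = C(10,9) · 5^9 · 5^1 = 10 · 1953125 · 5 = 97656250.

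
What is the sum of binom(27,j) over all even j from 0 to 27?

67108864

Even-j terms of row 27 sum to 2^26 = 67108864.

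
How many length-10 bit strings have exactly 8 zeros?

Choose the 8 positions: C(10,8) = 45.

45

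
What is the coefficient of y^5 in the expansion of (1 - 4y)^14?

-2050048

The general term is C(14,j)·(1)^j·(-4y)^(14-j); the y^5 term has j = 9.
C(14,9) = 2002.
Coefficient = C(14,9) · (-4)^5 = 2002 · (-1024) = -2050048.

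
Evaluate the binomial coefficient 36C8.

C(36,8) = (36·35·34·33·32·31·30·29) / 8! = 1220096908800 / 40320 = 30260340.

30260340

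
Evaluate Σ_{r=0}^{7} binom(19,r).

1 + 19 + 171 + 969 + 3876 + 11628 + 27132 + 50388 = 94184.

94184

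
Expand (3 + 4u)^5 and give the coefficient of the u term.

1620

The general term is C(5,j)·(3)^j·(4u)^(5-j); the u^1 term has j = 4.
C(5,4) = 5.
Coefficient = C(5,4) · 3^4 · 4^1 = 5 · 81 · 4 = 1620.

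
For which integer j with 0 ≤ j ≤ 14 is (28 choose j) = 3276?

C(28,j) increases on 0 ≤ j ≤ 14. C(28,2) = 378 and C(28,3) = 3276, so j = 3.

3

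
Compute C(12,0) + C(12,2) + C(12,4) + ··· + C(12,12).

2048

Half of (1+1)^12 + (1−1)^12 gives the even-index sum: 2^11 = 2048.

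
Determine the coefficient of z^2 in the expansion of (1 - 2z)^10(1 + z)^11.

15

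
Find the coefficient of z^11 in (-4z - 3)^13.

The general term is C(13,j)·(-4z)^j·(-3)^(13-j); the z^11 term has j = 11.
C(13,11) = 78.
Coefficient = C(13,11) · (-4)^11 · (-3)^2 = 78 · (-4194304) · 9 = -2944401408.

-2944401408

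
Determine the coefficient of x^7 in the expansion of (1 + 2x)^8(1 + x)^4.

23872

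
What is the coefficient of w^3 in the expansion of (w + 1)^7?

35

The general term is C(7,j)·(w)^j·(1)^(7-j); the w^3 term has j = 3.
C(7,3) = 35.
Coefficient = C(7,3) = 35.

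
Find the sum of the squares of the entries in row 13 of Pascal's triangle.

10400600

By Vandermonde's identity, Σ C(13,j)² = C(26,13) = 10400600.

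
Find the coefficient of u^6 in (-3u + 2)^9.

The general term is C(9,j)·(-3u)^j·(2)^(9-j); the u^6 term has j = 6.
C(9,6) = 84.
Coefficient = C(9,6) · (-3)^6 · 2^3 = 84 · 729 · 8 = 489888.

489888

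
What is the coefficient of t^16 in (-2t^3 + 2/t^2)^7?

896

General term: C(7,j)·(-2t^3)^j·(2/t^2)^(7-j), with t-exponent 3j − 2(7−j) = 5j − 14.
Set 5j − 14 = 16: j = 6.
C(7,6) = 7; (-2)^6 = 64; 2^1 = 2.
Coefficient = 7 · 64 · 2 = 896.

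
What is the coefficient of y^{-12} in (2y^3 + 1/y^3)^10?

General term: C(10,j)·(2y^3)^j·(1/y^3)^(10-j), with y-exponent 3j − 3(10−j) = 6j − 30.
Set 6j − 30 = -12: j = 3.
C(10,3) = 120; 2^3 = 8; 1^7 = 1.
Coefficient = 120 · 8 · 1 = 960.

960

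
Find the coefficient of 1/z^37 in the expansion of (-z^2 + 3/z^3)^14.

General term: C(14,j)·(-z^2)^j·(3/z^3)^(14-j), with z-exponent 2j − 3(14−j) = 5j − 42.
Set 5j − 42 = -37: j = 1.
C(14,1) = 14; (-1)^1 = -1; 3^13 = 1594323.
Coefficient = 14 · (-1) · 1594323 = -22320522.

-22320522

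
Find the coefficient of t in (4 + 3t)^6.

18432

The general term is C(6,j)·(4)^j·(3t)^(6-j); the t^1 term has j = 5.
C(6,5) = 6.
Coefficient = C(6,5) · 4^5 · 3^1 = 6 · 1024 · 3 = 18432.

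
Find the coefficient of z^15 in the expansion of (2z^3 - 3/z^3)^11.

-1140480

General term: C(11,j)·(2z^3)^j·(-3/z^3)^(11-j), with z-exponent 3j − 3(11−j) = 6j − 33.
Set 6j − 33 = 15: j = 8.
C(11,8) = 165; 2^8 = 256; (-3)^3 = -27.
Coefficient = 165 · 256 · (-27) = -1140480.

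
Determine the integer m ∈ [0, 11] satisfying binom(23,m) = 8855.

C(23,m) increases on 0 ≤ m ≤ 11. C(23,3) = 1771 and C(23,4) = 8855, so m = 4.

4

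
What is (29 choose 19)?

C(29,19) = C(29,10) by symmetry.
C(29,10) = (29·28·27·26·25·24·23·22·21·20) / 10! = 72684900288000 / 3628800 = 20030010.

20030010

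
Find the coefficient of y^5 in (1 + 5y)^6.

18750

The general term is C(6,j)·(1)^j·(5y)^(6-j); the y^5 term has j = 1.
C(6,1) = 6.
Coefficient = C(6,1) · 5^5 = 6 · 3125 = 18750.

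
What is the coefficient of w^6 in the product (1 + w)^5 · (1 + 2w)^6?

5336

Coefficient of w^6 = Σ_{j} C(5,j)·1^j·C(6,6-j)·2^(6-j) for j from 0 to 5.
= 64 + 960 + 2400 + 1600 + 300 + 12 = 5336.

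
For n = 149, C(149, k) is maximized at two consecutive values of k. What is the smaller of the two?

For odd n = 149, C(149,k) peaks at k = (n−1)/2 and (n+1)/2; the smaller is 74.

74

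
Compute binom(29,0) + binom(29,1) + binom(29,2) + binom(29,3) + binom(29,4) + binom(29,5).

146596

1 + 29 + 406 + 3654 + 23751 + 118755 = 146596.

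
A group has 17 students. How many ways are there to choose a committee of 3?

680

This is C(17,3) = 680.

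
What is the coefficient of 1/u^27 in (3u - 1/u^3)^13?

General term: C(13,j)·(3u)^j·(-1/u^3)^(13-j), with u-exponent 1j − 3(13−j) = 4j − 39.
Set 4j − 39 = -27: j = 3.
C(13,3) = 286; 3^3 = 27; (-1)^10 = 1.
Coefficient = 286 · 27 · 1 = 7722.

7722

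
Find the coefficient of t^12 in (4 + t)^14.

1456

The general term is C(14,j)·(4)^j·(t)^(14-j); the t^12 term has j = 2.
C(14,2) = 91.
Coefficient = C(14,2) · 4^2 = 91 · 16 = 1456.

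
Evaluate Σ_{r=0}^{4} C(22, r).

9109

1 + 22 + 231 + 1540 + 7315 = 9109.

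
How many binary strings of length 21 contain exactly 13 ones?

203490

Choose the 13 positions: C(21,13) = 203490.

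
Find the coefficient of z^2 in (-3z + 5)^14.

199951171875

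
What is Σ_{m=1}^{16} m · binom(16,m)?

524288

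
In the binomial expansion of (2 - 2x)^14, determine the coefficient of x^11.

-5963776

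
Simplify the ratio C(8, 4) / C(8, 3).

5/4

C(n,k+1)/C(n,k) = (n−k)/(k+1) = (8−3)/(3+1) = 5/4.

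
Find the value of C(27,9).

4686825

C(27,9) = (27·26·25·24·23·22·21·20·19) / 9! = 1700755056000 / 362880 = 4686825.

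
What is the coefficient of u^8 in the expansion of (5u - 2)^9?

The general term is C(9,j)·(5u)^j·(-2)^(9-j); the u^8 term has j = 8.
C(9,8) = 9.
Coefficient = C(9,8) · 5^8 · (-2)^1 = 9 · 390625 · (-2) = -7031250.

-7031250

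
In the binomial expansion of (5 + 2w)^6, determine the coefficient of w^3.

The general term is C(6,j)·(5)^j·(2w)^(6-j); the w^3 term has j = 3.
C(6,3) = 20.
Coefficient = C(6,3) · 5^3 · 2^3 = 20 · 125 · 8 = 20000.

20000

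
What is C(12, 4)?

C(12,4) = (12·11·10·9) / 4! = 11880 / 24 = 495.

495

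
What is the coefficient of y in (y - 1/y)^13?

General term: C(13,j)·(y)^j·(-1/y)^(13-j), with y-exponent 1j − 1(13−j) = 2j − 13.
Set 2j − 13 = 1: j = 7.
C(13,7) = 1716; 1^7 = 1; (-1)^6 = 1.
Coefficient = 1716 · 1 · 1 = 1716.

1716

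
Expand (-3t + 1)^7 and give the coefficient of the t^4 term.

The general term is C(7,j)·(-3t)^j·(1)^(7-j); the t^4 term has j = 4.
C(7,4) = 35.
Coefficient = C(7,4) · (-3)^4 = 35 · 81 = 2835.

2835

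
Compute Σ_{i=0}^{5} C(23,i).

1 + 23 + 253 + 1771 + 8855 + 33649 = 44552.

44552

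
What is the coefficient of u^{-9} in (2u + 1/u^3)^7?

General term: C(7,j)·(2u)^j·(1/u^3)^(7-j), with u-exponent 1j − 3(7−j) = 4j − 21.
Set 4j − 21 = -9: j = 3.
C(7,3) = 35; 2^3 = 8; 1^4 = 1.
Coefficient = 35 · 8 · 1 = 280.

280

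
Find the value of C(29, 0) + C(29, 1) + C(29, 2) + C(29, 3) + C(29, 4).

27841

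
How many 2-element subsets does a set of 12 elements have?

C(12,2) = (12·11) / 2! = 132 / 2 = 66.

66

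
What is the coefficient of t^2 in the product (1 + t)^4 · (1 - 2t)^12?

Coefficient of t^2 = Σ_{j} C(4,j)·1^j·C(12,2-j)·(-2)^(2-j) for j from 0 to 2.
= 264 + (-96) + 6 = 174.

174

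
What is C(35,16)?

4059928950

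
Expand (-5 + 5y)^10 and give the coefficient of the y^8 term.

439453125

The general term is C(10,j)·(-5)^j·(5y)^(10-j); the y^8 term has j = 2.
C(10,2) = 45.
Coefficient = C(10,2) · (-5)^2 · 5^8 = 45 · 25 · 390625 = 439453125.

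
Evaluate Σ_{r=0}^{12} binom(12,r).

4096

The entries of row 12 sum to 2^12 = 4096.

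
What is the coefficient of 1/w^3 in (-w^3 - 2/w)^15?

General term: C(15,j)·(-w^3)^j·(-2/w)^(15-j), with w-exponent 3j − 1(15−j) = 4j − 15.
Set 4j − 15 = -3: j = 3.
C(15,3) = 455; (-1)^3 = -1; (-2)^12 = 4096.
Coefficient = 455 · (-1) · 4096 = -1863680.

-1863680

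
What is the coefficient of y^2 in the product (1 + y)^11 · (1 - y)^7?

-1

Coefficient of y^2 = Σ_{j} C(11,j)·1^j·C(7,2-j)·(-1)^(2-j) for j from 0 to 2.
= 21 + (-77) + 55 = -1.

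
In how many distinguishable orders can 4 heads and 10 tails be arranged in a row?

1001

Choose positions for the heads: C(14,4) = 1001.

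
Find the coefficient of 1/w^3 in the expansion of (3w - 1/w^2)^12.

General term: C(12,j)·(3w)^j·(-1/w^2)^(12-j), with w-exponent 1j − 2(12−j) = 3j − 24.
Set 3j − 24 = -3: j = 7.
C(12,7) = 792; 3^7 = 2187; (-1)^5 = -1.
Coefficient = 792 · 2187 · (-1) = -1732104.

-1732104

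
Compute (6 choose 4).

C(6,4) = C(6,2) by symmetry.
C(6,2) = (6·5) / 2! = 30 / 2 = 15.

15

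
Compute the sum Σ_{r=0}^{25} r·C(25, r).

Differentiating (1+x)^25 and setting x=1: Σ r·C(25,r) = 25·2^24 = 419430400.

419430400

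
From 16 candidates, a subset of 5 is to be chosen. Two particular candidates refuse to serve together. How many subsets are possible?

4004

All 5-subsets: C(16,5) = 4368. Those containing both fixed elements: C(14,3) = 364.
4368 − 364 = 4004.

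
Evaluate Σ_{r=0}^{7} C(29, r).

1 + 29 + 406 + 3654 + 23751 + 118755 + 475020 + 1560780 = 2182396.

2182396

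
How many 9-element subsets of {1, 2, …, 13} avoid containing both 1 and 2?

All 9-subsets: C(13,9) = 715. Those containing both fixed elements: C(11,7) = 330.
715 − 330 = 385.

385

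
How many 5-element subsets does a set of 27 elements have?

C(27,5) = (27·26·25·24·23) / 5! = 9687600 / 120 = 80730.

80730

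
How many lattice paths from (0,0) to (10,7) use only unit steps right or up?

19448

Each path is a sequence of 17 steps with 10 rights: C(17,10) = 19448.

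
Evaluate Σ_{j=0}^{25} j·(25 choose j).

419430400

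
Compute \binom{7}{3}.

C(7,3) = (7·6·5) / 3! = 210 / 6 = 35.

35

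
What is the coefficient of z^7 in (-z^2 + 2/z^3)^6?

General term: C(6,j)·(-z^2)^j·(2/z^3)^(6-j), with z-exponent 2j − 3(6−j) = 5j − 18.
Set 5j − 18 = 7: j = 5.
C(6,5) = 6; (-1)^5 = -1; 2^1 = 2.
Coefficient = 6 · (-1) · 2 = -12.

-12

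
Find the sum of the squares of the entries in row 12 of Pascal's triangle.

Σ C(12,r)² is the coefficient of x^12 in (1+x)^12(1+x)^12 = (1+x)^24, i.e. C(24,12) = 2704156.

2704156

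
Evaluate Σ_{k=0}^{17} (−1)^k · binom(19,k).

-18

The partial alternating sum Σ_{k=0}^{17} (−1)^k C(19,k) = (−1)^17 C(18,17) = -18.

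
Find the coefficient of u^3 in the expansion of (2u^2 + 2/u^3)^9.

43008

General term: C(9,j)·(2u^2)^j·(2/u^3)^(9-j), with u-exponent 2j − 3(9−j) = 5j − 27.
Set 5j − 27 = 3: j = 6.
C(9,6) = 84; 2^6 = 64; 2^3 = 8.
Coefficient = 84 · 64 · 8 = 43008.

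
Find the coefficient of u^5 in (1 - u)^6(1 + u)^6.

0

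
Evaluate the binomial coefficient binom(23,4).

C(23,4) = (23·22·21·20) / 4! = 212520 / 24 = 8855.

8855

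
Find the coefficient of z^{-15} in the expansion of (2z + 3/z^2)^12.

34642080

General term: C(12,j)·(2z)^j·(3/z^2)^(12-j), with z-exponent 1j − 2(12−j) = 3j − 24.
Set 3j − 24 = -15: j = 3.
C(12,3) = 220; 2^3 = 8; 3^9 = 19683.
Coefficient = 220 · 8 · 19683 = 34642080.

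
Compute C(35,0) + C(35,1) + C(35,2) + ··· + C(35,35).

34359738368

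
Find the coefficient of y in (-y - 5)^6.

18750

The general term is C(6,j)·(-y)^j·(-5)^(6-j); the y^1 term has j = 1.
C(6,1) = 6.
Coefficient = C(6,1) · (-1)^1 · (-5)^5 = 6 · (-1) · (-3125) = 18750.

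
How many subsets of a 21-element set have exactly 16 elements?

Choose the 16 positions: C(21,16) = 20349.

20349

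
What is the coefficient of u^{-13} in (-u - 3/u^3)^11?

-336798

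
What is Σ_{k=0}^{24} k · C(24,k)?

201326592

Differentiating (1+x)^24 and setting x=1: Σ k·C(24,k) = 24·2^23 = 201326592.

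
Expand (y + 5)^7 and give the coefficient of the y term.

The general term is C(7,j)·(y)^j·(5)^(7-j); the y^1 term has j = 1.
C(7,1) = 7.
Coefficient = C(7,1) · 5^6 = 7 · 15625 = 109375.

109375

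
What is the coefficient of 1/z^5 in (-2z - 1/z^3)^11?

-42240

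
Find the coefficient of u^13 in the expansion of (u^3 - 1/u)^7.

General term: C(7,j)·(u^3)^j·(-1/u)^(7-j), with u-exponent 3j − 1(7−j) = 4j − 7.
Set 4j − 7 = 13: j = 5.
C(7,5) = 21; 1^5 = 1; (-1)^2 = 1.
Coefficient = 21 · 1 · 1 = 21.

21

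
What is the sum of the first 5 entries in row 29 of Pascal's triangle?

1 + 29 + 406 + 3654 + 23751 = 27841.

27841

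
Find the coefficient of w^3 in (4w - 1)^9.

The general term is C(9,j)·(4w)^j·(-1)^(9-j); the w^3 term has j = 3.
C(9,3) = 84.
Coefficient = C(9,3) · 4^3 = 84 · 64 = 5376.

5376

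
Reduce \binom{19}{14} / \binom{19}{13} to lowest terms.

3/7

C(n,k+1)/C(n,k) = (n−k)/(k+1) = (19−13)/(13+1) = 6/14 = 3/7.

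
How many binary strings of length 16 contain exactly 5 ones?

Choose the 5 positions: C(16,5) = 4368.

4368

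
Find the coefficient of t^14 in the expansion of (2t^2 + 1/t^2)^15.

2795520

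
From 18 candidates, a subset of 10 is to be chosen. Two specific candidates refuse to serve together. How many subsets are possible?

30888

All 10-subsets: C(18,10) = 43758. Those containing both fixed elements: C(16,8) = 12870.
43758 − 12870 = 30888.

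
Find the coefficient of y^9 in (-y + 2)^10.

-20

The general term is C(10,j)·(-y)^j·(2)^(10-j); the y^9 term has j = 9.
C(10,9) = 10.
Coefficient = C(10,9) · (-1)^9 · 2^1 = 10 · (-1) · 2 = -20.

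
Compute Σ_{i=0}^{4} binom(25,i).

1 + 25 + 300 + 2300 + 12650 = 15276.

15276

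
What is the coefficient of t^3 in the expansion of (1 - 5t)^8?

-7000

The general term is C(8,j)·(1)^j·(-5t)^(8-j); the t^3 term has j = 5.
C(8,5) = 56.
Coefficient = C(8,5) · (-5)^3 = 56 · (-125) = -7000.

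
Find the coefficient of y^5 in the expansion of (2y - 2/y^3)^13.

General term: C(13,j)·(2y)^j·(-2/y^3)^(13-j), with y-exponent 1j − 3(13−j) = 4j − 39.
Set 4j − 39 = 5: j = 11.
C(13,11) = 78; 2^11 = 2048; (-2)^2 = 4.
Coefficient = 78 · 2048 · 4 = 638976.

638976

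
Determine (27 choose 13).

20058300

C(27,13) = (27·26·25·24·23·22·21·20·19·18·17·16·15) / 13! = 124903451312640000 / 6227020800 = 20058300.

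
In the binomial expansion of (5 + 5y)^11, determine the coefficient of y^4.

16113281250

The general term is C(11,j)·(5)^j·(5y)^(11-j); the y^4 term has j = 7.
C(11,7) = 330.
Coefficient = C(11,7) · 5^7 · 5^4 = 330 · 78125 · 625 = 16113281250.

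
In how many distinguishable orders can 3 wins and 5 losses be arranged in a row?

56

Choose positions for the wins: C(8,3) = 56.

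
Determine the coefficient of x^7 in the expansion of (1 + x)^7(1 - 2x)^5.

Coefficient of x^7 = Σ_{j} C(7,j)·1^j·C(5,7-j)·(-2)^(7-j) for j from 2 to 7.
= (-672) + 2800 + (-2800) + 840 + (-70) + 1 = 99.

99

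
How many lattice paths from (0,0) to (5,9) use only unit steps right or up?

Each path is a sequence of 14 steps with 5 rights: C(14,5) = 2002.

2002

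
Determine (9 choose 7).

36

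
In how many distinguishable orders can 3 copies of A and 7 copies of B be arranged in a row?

120

Choose positions for the A's: C(10,3) = 120.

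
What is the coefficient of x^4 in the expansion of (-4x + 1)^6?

3840

The general term is C(6,j)·(-4x)^j·(1)^(6-j); the x^4 term has j = 4.
C(6,4) = 15.
Coefficient = C(6,4) · (-4)^4 = 15 · 256 = 3840.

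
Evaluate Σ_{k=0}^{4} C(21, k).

7547

1 + 21 + 210 + 1330 + 5985 = 7547.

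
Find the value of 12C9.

C(12,9) = C(12,3) by symmetry.
C(12,3) = (12·11·10) / 3! = 1320 / 6 = 220.

220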